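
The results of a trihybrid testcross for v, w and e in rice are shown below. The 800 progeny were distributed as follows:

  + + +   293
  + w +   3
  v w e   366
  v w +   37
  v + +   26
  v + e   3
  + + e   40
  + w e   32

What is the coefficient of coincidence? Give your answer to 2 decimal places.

The two most frequent reciprocal classes, v w e and + + +, are the parental types, so the F1 was v w e / + + +.
The two rarest classes, v + e and + w +, are the double crossovers. Comparing them with the parentals, only the w allele has switched, so w is the middle locus and the order is v – w – e.
v–w: (58 + 6)/800 = 0.0800; w–e: (77 + 6)/800 = 0.1037.
Expected DCO frequency = 0.0800 × 0.1037 ≈ 0.00830; observed = 6/800 ≈ 0.00750.
Coefficient of coincidence = 0.00750/0.00830 ≈ 0.90.

0.90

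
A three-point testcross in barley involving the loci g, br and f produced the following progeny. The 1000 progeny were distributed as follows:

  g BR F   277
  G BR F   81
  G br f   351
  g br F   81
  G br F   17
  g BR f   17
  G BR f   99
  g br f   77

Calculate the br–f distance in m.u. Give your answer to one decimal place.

The two most frequent reciprocal classes, G br f and g BR F, are the parental types, so the F1 was G br f / g BR F.
The two rarest classes, G br F and g BR f, are the double crossovers. Comparing them with the parentals, only the f allele has switched, so f is the middle locus and the order is g – f – br.
Crossovers in the f–br interval produce the single-crossover classes G BR f and g br F (99 + 81 = 180) plus the double crossovers (34).
RF(f–br) = (180 + 34) / 1000 = 214/1000 = 0.2140 → 21.4 m.u.

21.4 m.u.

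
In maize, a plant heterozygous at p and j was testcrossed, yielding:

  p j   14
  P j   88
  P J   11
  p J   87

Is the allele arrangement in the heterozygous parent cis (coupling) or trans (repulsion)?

The two most frequent classes are P j (88) and p J (87); these are the parental (non-recombinant) types.
So the F1 carried P j on one chromosome and p J on the other — the recessive alleles are on opposite chromosomes (trans / repulsion).

trans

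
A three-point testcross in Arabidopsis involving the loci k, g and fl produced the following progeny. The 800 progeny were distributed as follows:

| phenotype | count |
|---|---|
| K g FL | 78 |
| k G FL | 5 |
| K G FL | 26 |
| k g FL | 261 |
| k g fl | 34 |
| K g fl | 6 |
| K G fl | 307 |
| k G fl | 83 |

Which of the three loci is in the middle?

The two most frequent reciprocal classes, k g FL and K G fl, are the parental types, so the F1 was k g FL / K G fl.
The two rarest classes, k G FL and K g fl, are the double crossovers. Comparing them with the parentals, only the g allele has switched, so g is the middle locus and the order is k – g – fl.

g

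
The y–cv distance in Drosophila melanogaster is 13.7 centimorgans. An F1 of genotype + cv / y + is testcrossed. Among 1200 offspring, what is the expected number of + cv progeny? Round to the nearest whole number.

A map distance of 13.7 centimorgans corresponds to a recombination frequency of 0.137.
The F1 is + cv / y +, so + cv is a parental gamete class with expected frequency (1 − r)/2 = 0.863/2 = 0.4315.
Expected number = 0.4315 × 1200 = 517.80 ≈ 518.

518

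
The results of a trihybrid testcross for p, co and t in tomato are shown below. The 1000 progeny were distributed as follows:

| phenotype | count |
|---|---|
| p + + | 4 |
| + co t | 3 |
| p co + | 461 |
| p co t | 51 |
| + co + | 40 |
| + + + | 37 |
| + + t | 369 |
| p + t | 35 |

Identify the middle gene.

co

The two most frequent reciprocal classes, p co + and + + t, are the parental types, so the F1 was p co + / + + t.
The two rarest classes, p + + and + co t, are the double crossovers. Comparing them with the parentals, only the co allele has switched, so co is the middle locus and the order is t – co – p.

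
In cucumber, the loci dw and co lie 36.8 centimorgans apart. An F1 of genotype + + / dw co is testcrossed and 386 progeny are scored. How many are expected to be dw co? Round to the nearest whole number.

A map distance of 36.8 centimorgans corresponds to a recombination frequency of 0.368.
The F1 is + + / dw co, so dw co is a parental gamete class with expected frequency (1 − r)/2 = 0.632/2 = 0.3160.
Expected number = 0.3160 × 386 = 121.98 ≈ 122.

122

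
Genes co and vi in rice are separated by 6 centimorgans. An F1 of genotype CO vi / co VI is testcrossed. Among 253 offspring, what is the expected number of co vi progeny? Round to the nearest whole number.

8

A map distance of 6 centimorgans corresponds to a recombination frequency of 0.060.
The F1 is CO vi / co VI, so co vi is a recombinant gamete class with expected frequency r/2 = 0.060/2 = 0.0300.
Expected number = 0.0300 × 253 = 7.59 ≈ 8.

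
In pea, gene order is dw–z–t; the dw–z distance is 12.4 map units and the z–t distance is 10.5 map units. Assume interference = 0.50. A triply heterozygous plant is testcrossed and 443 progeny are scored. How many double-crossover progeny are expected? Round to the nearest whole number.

3

Map distances give recombination frequencies of 0.124 and 0.105 for the two intervals.
With interference 0.50 (so coincidence = 0.50), expected double-crossover frequency = 0.124 × 0.105 × 0.50 = 0.00651.
Expected number = 0.00651 × 443 = 2.88 ≈ 3.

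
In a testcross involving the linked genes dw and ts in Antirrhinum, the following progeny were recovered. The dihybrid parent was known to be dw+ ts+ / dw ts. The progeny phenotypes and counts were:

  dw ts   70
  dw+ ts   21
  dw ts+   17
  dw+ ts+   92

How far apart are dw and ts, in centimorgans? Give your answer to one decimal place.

19.0 centimorgans

The recombinant classes are dw+ ts and dw ts+: 21 + 17 = 38.
Recombination frequency = 38/200 = 0.1900 ≈ 19.0%, i.e. 19.0 centimorgans.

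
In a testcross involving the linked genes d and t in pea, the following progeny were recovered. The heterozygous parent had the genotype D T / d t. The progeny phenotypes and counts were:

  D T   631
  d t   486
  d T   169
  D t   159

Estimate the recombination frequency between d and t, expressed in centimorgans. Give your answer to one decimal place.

The recombinant classes are D t and d T: 159 + 169 = 328.
Recombination frequency = 328/1445 = 0.2270 ≈ 22.7%, i.e. 22.7 centimorgans.

22.7 centimorgans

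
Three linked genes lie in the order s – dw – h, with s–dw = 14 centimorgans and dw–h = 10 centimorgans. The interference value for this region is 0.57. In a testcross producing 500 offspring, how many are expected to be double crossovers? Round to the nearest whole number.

Map distances give recombination frequencies of 0.140 and 0.100 for the two intervals.
With interference 0.57 (so coincidence = 0.43), expected double-crossover frequency = 0.140 × 0.100 × 0.43 = 0.00602.
Expected number = 0.00602 × 500 = 3.01 ≈ 3.

3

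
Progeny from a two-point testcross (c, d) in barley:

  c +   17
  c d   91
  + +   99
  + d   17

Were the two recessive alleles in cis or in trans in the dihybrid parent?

The two most frequent classes are + + (99) and c d (91); these are the parental (non-recombinant) types.
So the F1 carried + + on one chromosome and c d on the other — the recessive alleles are on the same chromosome (cis / coupling).

cis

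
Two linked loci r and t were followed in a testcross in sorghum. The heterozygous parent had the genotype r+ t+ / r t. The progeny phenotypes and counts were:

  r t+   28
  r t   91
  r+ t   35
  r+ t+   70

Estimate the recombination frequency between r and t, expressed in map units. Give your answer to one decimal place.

The recombinant classes are r+ t and r t+: 35 + 28 = 63.
Recombination frequency = 63/224 = 0.2812 ≈ 28.1%, i.e. 28.1 map units.

28.1 map units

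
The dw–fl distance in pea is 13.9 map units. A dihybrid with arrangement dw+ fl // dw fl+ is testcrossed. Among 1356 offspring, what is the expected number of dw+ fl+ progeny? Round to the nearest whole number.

94

A map distance of 13.9 map units corresponds to a recombination frequency of 0.139.
The F1 is dw+ fl / dw fl+, so dw+ fl+ is a recombinant gamete class with expected frequency r/2 = 0.139/2 = 0.0695.
Expected number = 0.0695 × 1356 = 94.24 ≈ 94.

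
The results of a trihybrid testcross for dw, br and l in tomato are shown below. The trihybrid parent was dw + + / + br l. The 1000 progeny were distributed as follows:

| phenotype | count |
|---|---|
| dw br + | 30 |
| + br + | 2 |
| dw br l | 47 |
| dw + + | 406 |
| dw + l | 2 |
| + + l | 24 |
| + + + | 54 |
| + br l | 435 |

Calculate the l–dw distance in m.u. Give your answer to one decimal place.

The two rarest classes, dw + l and + br +, are the double crossovers. Comparing them with the parentals, only the l allele has switched, so l is the middle locus and the order is dw – l – br.
Crossovers in the dw–l interval produce the single-crossover classes + + + and dw br l (54 + 47 = 101) plus the double crossovers (4).
RF(dw–l) = (101 + 4) / 1000 = 105/1000 = 0.1050 → 10.5 m.u.

10.5 m.u.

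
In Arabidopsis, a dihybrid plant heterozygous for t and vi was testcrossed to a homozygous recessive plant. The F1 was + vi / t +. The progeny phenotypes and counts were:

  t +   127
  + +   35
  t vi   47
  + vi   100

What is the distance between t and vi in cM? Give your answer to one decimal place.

26.5 cM

The recombinant classes are + + and t vi: 35 + 47 = 82.
Recombination frequency = 82/309 = 0.2654 ≈ 26.5%, i.e. 26.5 cM.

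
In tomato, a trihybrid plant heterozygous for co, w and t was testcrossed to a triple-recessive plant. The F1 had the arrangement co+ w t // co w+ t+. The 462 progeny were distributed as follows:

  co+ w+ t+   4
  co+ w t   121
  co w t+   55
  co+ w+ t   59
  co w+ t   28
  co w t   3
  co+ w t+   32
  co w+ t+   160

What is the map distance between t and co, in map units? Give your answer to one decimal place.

14.5 map units

The two rarest classes, co w t and co+ w+ t+, are the double crossovers. Comparing them with the parentals, only the co allele has switched, so co is the middle locus and the order is w – co – t.
Crossovers in the co–t interval produce the single-crossover classes co+ w t+ and co w+ t (32 + 28 = 60) plus the double crossovers (7).
RF(co–t) = (60 + 7) / 462 = 67/462 = 0.1450 → 14.5 map units.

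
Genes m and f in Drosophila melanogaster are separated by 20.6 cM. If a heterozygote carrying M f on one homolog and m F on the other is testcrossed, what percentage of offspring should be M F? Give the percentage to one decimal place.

A map distance of 20.6 cM corresponds to a recombination frequency of 0.206.
The F1 is M f / m F, so M F is a recombinant gamete class with expected frequency r/2 = 0.206/2 = 0.1030.
That is 0.1030 = 10.3% of the progeny.

10.3%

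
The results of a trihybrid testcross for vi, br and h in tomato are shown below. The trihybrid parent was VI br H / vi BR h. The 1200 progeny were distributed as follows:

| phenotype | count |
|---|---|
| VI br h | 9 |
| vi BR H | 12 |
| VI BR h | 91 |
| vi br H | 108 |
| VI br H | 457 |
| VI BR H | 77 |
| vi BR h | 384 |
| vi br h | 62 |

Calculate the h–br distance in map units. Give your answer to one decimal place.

13.3 map units

The two rarest classes, VI br h and vi BR H, are the double crossovers. Comparing them with the parentals, only the h allele has switched, so h is the middle locus and the order is br – h – vi.
Crossovers in the br–h interval produce the single-crossover classes VI BR H and vi br h (77 + 62 = 139) plus the double crossovers (21).
RF(br–h) = (139 + 21) / 1200 = 160/1200 = 0.1333 → 13.3 map units.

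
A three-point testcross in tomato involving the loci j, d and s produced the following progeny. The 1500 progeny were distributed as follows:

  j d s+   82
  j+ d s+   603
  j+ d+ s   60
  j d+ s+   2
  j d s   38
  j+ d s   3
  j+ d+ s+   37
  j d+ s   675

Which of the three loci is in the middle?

The two most frequent reciprocal classes, j d+ s and j+ d s+, are the parental types, so the F1 was j d+ s / j+ d s+.
The two rarest classes, j d+ s+ and j+ d s, are the double crossovers. Comparing them with the parentals, only the s allele has switched, so s is the middle locus and the order is j – s – d.

s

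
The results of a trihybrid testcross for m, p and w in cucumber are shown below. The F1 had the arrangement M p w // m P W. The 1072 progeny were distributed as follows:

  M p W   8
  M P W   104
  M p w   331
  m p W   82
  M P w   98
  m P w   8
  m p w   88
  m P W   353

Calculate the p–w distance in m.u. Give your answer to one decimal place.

The two rarest classes, M p W and m P w, are the double crossovers. Comparing them with the parentals, only the w allele has switched, so w is the middle locus and the order is m – w – p.
Crossovers in the w–p interval produce the single-crossover classes M P w and m p W (98 + 82 = 180) plus the double crossovers (16).
RF(w–p) = (180 + 16) / 1072 = 196/1072 = 0.1828 → 18.3 m.u.

18.3 m.u.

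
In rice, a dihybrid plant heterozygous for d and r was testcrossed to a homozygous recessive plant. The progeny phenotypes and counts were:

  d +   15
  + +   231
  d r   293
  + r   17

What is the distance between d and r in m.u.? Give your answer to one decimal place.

5.8 m.u.

The two most frequent classes, + + (231) and d r (293), are the parental types, so the F1 was + + / d r.
The recombinant classes are + r and d +: 17 + 15 = 32.
Recombination frequency = 32/556 = 0.0576 ≈ 5.8%, i.e. 5.8 m.u.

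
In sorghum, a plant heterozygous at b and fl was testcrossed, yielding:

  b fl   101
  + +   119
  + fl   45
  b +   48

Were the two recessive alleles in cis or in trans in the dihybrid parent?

The two most frequent classes are + + (119) and b fl (101); these are the parental (non-recombinant) types.
So the F1 carried + + on one chromosome and b fl on the other — the recessive alleles are on the same chromosome (cis / coupling).

cis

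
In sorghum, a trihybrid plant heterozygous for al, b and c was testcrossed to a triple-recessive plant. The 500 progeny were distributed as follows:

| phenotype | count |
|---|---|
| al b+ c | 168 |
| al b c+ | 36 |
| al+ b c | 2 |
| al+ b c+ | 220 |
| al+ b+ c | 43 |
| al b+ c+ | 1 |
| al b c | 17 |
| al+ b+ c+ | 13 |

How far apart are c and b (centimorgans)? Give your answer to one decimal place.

6.6 centimorgans

The two most frequent reciprocal classes, al+ b c+ and al b+ c, are the parental types, so the F1 was al+ b c+ / al b+ c.
The two rarest classes, al+ b c and al b+ c+, are the double crossovers. Comparing them with the parentals, only the c allele has switched, so c is the middle locus and the order is al – c – b.
Crossovers in the c–b interval produce the single-crossover classes al+ b+ c+ and al b c (13 + 17 = 30) plus the double crossovers (3).
RF(c–b) = (30 + 3) / 500 = 33/500 = 0.0660 → 6.6 centimorgans.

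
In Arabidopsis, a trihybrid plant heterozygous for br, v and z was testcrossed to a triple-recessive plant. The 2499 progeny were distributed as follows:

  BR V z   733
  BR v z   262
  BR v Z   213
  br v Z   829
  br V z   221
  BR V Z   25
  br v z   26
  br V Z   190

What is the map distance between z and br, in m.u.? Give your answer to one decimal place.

19.4 m.u.

The two most frequent reciprocal classes, br v Z and BR V z, are the parental types, so the F1 was br v Z / BR V z.
The two rarest classes, br v z and BR V Z, are the double crossovers. Comparing them with the parentals, only the z allele has switched, so z is the middle locus and the order is v – z – br.
Crossovers in the z–br interval produce the single-crossover classes BR v Z and br V z (213 + 221 = 434) plus the double crossovers (51).
RF(z–br) = (434 + 51) / 2499 = 485/2499 = 0.1941 → 19.4 m.u.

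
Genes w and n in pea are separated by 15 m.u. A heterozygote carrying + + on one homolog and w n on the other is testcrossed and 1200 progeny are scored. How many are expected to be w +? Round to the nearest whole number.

90

A map distance of 15 m.u. corresponds to a recombination frequency of 0.150.
The F1 is + + / w n, so w + is a recombinant gamete class with expected frequency r/2 = 0.150/2 = 0.0750.
Expected number = 0.0750 × 1200 = 90.00 ≈ 90.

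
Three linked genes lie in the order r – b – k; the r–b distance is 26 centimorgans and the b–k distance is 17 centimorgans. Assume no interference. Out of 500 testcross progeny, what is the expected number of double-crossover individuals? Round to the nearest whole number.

Map distances give recombination frequencies of 0.260 and 0.170 for the two intervals.
With no interference, expected double-crossover frequency = 0.260 × 0.170 = 0.04420.
Expected number = 0.04420 × 500 = 22.10 ≈ 22.

22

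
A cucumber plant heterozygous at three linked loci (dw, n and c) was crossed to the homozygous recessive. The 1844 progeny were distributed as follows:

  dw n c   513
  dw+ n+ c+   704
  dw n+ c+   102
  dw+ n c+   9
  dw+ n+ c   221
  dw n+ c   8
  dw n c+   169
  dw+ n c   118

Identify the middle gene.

The two most frequent reciprocal classes, dw+ n+ c+ and dw n c, are the parental types, so the F1 was dw+ n+ c+ / dw n c.
The two rarest classes, dw+ n c+ and dw n+ c, are the double crossovers. Comparing them with the parentals, only the n allele has switched, so n is the middle locus and the order is c – n – dw.

n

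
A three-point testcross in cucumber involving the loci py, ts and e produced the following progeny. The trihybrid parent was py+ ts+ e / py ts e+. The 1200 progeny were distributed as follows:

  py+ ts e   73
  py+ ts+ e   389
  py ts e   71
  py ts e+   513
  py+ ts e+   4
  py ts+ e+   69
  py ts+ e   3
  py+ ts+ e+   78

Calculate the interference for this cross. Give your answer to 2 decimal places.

0.64

The two rarest classes, py ts+ e and py+ ts e+, are the double crossovers. Comparing them with the parentals, only the py allele has switched, so py is the middle locus and the order is ts – py – e.
ts–py: (142 + 7)/1200 = 0.1242; py–e: (149 + 7)/1200 = 0.1300.
Expected DCO frequency = 0.1242 × 0.1300 ≈ 0.01615; observed = 7/1200 ≈ 0.00583.
Coefficient of coincidence = 0.00583/0.01615 ≈ 0.36; interference = 1 − 0.36 = 0.64.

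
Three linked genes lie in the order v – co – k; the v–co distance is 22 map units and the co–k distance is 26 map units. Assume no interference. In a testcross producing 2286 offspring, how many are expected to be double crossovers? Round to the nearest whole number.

Map distances give recombination frequencies of 0.220 and 0.260 for the two intervals.
With no interference, expected double-crossover frequency = 0.220 × 0.260 = 0.05720.
Expected number = 0.05720 × 2286 = 130.76 ≈ 131.

131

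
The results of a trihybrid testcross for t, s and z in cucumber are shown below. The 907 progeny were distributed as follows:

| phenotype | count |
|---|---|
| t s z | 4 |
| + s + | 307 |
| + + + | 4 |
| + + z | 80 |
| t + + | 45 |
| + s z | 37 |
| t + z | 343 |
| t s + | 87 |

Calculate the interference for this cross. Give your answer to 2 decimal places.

The two most frequent reciprocal classes, t + z and + s +, are the parental types, so the F1 was t + z / + s +.
The two rarest classes, t s z and + + +, are the double crossovers. Comparing them with the parentals, only the s allele has switched, so s is the middle locus and the order is z – s – t.
z–s: (82 + 8)/907 = 0.0992; s–t: (167 + 8)/907 = 0.1929.
Expected DCO frequency = 0.0992 × 0.1929 ≈ 0.01914; observed = 8/907 ≈ 0.00882.
Coefficient of coincidence = 0.00882/0.01914 ≈ 0.46; interference = 1 − 0.46 = 0.54.

0.54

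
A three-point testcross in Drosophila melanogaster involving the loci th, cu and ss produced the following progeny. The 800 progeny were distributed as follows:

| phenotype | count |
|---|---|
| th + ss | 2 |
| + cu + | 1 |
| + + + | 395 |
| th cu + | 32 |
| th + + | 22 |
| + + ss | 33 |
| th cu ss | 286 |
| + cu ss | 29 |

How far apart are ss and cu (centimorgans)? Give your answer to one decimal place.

8.5 centimorgans

The two most frequent reciprocal classes, + + + and th cu ss, are the parental types, so the F1 was + + + / th cu ss.
The two rarest classes, + cu + and th + ss, are the double crossovers. Comparing them with the parentals, only the cu allele has switched, so cu is the middle locus and the order is ss – cu – th.
Crossovers in the ss–cu interval produce the single-crossover classes + + ss and th cu + (33 + 32 = 65) plus the double crossovers (3).
RF(ss–cu) = (65 + 3) / 800 = 68/800 = 0.0850 → 8.5 centimorgans.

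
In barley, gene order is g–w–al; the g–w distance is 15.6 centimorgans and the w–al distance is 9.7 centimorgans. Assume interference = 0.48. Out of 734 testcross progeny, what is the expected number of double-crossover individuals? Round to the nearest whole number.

6

Map distances give recombination frequencies of 0.156 and 0.097 for the two intervals.
With interference 0.48 (so coincidence = 0.52), expected double-crossover frequency = 0.156 × 0.097 × 0.52 = 0.00787.
Expected number = 0.00787 × 734 = 5.78 ≈ 6.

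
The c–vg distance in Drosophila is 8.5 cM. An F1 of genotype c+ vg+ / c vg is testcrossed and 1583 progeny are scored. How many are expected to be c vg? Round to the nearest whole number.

A map distance of 8.5 cM corresponds to a recombination frequency of 0.085.
The F1 is c+ vg+ / c vg, so c vg is a parental gamete class with expected frequency (1 − r)/2 = 0.915/2 = 0.4575.
Expected number = 0.4575 × 1583 = 724.22 ≈ 724.

724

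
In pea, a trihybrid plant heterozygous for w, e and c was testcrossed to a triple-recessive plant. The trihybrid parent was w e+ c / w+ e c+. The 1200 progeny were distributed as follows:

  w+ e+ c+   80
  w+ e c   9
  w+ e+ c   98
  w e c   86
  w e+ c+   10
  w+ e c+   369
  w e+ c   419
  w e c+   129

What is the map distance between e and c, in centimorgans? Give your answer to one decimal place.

The two rarest classes, w e+ c+ and w+ e c, are the double crossovers. Comparing them with the parentals, only the c allele has switched, so c is the middle locus and the order is w – c – e.
Crossovers in the c–e interval produce the single-crossover classes w e c and w+ e+ c+ (86 + 80 = 166) plus the double crossovers (19).
RF(c–e) = (166 + 19) / 1200 = 185/1200 = 0.1542 → 15.4 centimorgans.

15.4 centimorgans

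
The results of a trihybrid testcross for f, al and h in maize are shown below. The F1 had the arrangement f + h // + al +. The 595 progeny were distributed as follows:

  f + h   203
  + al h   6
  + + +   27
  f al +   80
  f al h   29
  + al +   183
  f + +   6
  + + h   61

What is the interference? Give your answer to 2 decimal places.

The two rarest classes, f + + and + al h, are the double crossovers. Comparing them with the parentals, only the h allele has switched, so h is the middle locus and the order is al – h – f.
al–h: (56 + 12)/595 = 0.1143; h–f: (141 + 12)/595 = 0.2571.
Expected DCO frequency = 0.1143 × 0.2571 ≈ 0.02939; observed = 12/595 ≈ 0.02017.
Coefficient of coincidence = 0.02017/0.02939 ≈ 0.69; interference = 1 − 0.69 = 0.31.

0.31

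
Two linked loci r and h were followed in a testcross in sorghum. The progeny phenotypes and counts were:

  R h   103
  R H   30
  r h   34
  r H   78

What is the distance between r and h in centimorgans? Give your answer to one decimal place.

The two most frequent classes, R h (103) and r H (78), are the parental types, so the F1 was R h / r H.
The recombinant classes are R H and r h: 30 + 34 = 64.
Recombination frequency = 64/245 = 0.2612 ≈ 26.1%, i.e. 26.1 centimorgans.

26.1 centimorgans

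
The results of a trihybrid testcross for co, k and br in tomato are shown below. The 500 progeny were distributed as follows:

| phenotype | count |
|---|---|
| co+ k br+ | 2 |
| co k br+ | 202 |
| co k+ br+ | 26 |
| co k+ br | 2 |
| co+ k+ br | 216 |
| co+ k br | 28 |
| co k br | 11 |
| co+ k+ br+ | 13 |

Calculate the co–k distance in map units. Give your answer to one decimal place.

11.6 map units

The two most frequent reciprocal classes, co+ k+ br and co k br+, are the parental types, so the F1 was co+ k+ br / co k br+.
The two rarest classes, co k+ br and co+ k br+, are the double crossovers. Comparing them with the parentals, only the co allele has switched, so co is the middle locus and the order is k – co – br.
Crossovers in the k–co interval produce the single-crossover classes co+ k br and co k+ br+ (28 + 26 = 54) plus the double crossovers (4).
RF(k–co) = (54 + 4) / 500 = 58/500 = 0.1160 → 11.6 map units.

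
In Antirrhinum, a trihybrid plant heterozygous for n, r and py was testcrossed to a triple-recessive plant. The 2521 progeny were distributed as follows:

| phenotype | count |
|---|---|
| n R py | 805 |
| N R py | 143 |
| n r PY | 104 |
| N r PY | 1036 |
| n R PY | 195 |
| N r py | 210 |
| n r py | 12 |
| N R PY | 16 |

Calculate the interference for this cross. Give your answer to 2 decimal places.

The two most frequent reciprocal classes, n R py and N r PY, are the parental types, so the F1 was n R py / N r PY.
The two rarest classes, n r py and N R PY, are the double crossovers. Comparing them with the parentals, only the r allele has switched, so r is the middle locus and the order is py – r – n.
py–r: (405 + 28)/2521 = 0.1718; r–n: (247 + 28)/2521 = 0.1091.
Expected DCO frequency = 0.1718 × 0.1091 ≈ 0.01874; observed = 28/2521 ≈ 0.01111.
Coefficient of coincidence = 0.01111/0.01874 ≈ 0.59; interference = 1 − 0.59 = 0.41.

0.41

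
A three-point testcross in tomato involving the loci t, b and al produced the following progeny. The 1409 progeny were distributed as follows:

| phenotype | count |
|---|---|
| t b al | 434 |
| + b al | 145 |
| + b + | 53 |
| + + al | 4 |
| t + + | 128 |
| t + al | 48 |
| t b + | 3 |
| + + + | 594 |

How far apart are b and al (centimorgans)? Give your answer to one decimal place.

7.7 centimorgans

The two most frequent reciprocal classes, + + + and t b al, are the parental types, so the F1 was + + + / t b al.
The two rarest classes, + + al and t b +, are the double crossovers. Comparing them with the parentals, only the al allele has switched, so al is the middle locus and the order is b – al – t.
Crossovers in the b–al interval produce the single-crossover classes + b + and t + al (53 + 48 = 101) plus the double crossovers (7).
RF(b–al) = (101 + 7) / 1409 = 108/1409 = 0.0767 → 7.7 centimorgans.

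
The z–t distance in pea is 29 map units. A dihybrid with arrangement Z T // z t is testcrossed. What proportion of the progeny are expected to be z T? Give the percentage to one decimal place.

A map distance of 29 map units corresponds to a recombination frequency of 0.290.
The F1 is Z T / z t, so z T is a recombinant gamete class with expected frequency r/2 = 0.290/2 = 0.1450.
That is 0.1450 = 14.5% of the progeny.

14.5%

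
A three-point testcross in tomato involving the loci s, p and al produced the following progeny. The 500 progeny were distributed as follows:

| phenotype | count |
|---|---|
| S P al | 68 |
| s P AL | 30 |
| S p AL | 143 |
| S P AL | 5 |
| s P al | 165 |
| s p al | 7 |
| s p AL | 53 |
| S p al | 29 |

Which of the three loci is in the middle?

p

The two most frequent reciprocal classes, S p AL and s P al, are the parental types, so the F1 was S p AL / s P al.
The two rarest classes, S P AL and s p al, are the double crossovers. Comparing them with the parentals, only the p allele has switched, so p is the middle locus and the order is s – p – al.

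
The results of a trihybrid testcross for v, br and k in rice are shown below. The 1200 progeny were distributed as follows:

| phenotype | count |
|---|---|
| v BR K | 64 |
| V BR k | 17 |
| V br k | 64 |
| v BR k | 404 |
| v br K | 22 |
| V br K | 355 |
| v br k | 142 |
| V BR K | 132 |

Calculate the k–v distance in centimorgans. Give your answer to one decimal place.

The two most frequent reciprocal classes, V br K and v BR k, are the parental types, so the F1 was V br K / v BR k.
The two rarest classes, v br K and V BR k, are the double crossovers. Comparing them with the parentals, only the v allele has switched, so v is the middle locus and the order is k – v – br.
Crossovers in the k–v interval produce the single-crossover classes V br k and v BR K (64 + 64 = 128) plus the double crossovers (39).
RF(k–v) = (128 + 39) / 1200 = 167/1200 = 0.1392 → 13.9 centimorgans.

13.9 centimorgans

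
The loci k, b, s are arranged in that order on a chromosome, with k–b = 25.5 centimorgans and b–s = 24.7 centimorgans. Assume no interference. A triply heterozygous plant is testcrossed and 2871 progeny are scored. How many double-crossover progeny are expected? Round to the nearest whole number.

181

Map distances give recombination frequencies of 0.255 and 0.247 for the two intervals.
With no interference, expected double-crossover frequency = 0.255 × 0.247 = 0.06298.
Expected number = 0.06298 × 2871 = 180.83 ≈ 181.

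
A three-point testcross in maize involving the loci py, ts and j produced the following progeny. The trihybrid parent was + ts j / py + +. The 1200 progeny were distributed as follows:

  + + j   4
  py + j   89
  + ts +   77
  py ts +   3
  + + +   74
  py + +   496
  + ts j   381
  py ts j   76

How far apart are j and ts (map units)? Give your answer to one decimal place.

The two rarest classes, + + j and py ts +, are the double crossovers. Comparing them with the parentals, only the ts allele has switched, so ts is the middle locus and the order is py – ts – j.
Crossovers in the ts–j interval produce the single-crossover classes + ts + and py + j (77 + 89 = 166) plus the double crossovers (7).
RF(ts–j) = (166 + 7) / 1200 = 173/1200 = 0.1442 → 14.4 map units.

14.4 map units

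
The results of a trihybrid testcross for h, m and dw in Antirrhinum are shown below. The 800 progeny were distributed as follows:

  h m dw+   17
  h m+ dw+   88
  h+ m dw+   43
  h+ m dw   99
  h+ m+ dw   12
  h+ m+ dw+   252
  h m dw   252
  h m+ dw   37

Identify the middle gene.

dw

The two most frequent reciprocal classes, h m dw and h+ m+ dw+, are the parental types, so the F1 was h m dw / h+ m+ dw+.
The two rarest classes, h m dw+ and h+ m+ dw, are the double crossovers. Comparing them with the parentals, only the dw allele has switched, so dw is the middle locus and the order is m – dw – h.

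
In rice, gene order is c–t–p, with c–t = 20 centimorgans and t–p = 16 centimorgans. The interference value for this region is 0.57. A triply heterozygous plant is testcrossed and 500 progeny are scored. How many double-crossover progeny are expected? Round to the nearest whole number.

Map distances give recombination frequencies of 0.200 and 0.160 for the two intervals.
With interference 0.57 (so coincidence = 0.43), expected double-crossover frequency = 0.200 × 0.160 × 0.43 = 0.01376.
Expected number = 0.01376 × 500 = 6.88 ≈ 7.

7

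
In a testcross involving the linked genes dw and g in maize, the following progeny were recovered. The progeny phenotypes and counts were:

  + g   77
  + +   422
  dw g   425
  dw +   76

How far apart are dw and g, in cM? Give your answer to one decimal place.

The two most frequent classes, + + (422) and dw g (425), are the parental types, so the F1 was + + / dw g.
The recombinant classes are + g and dw +: 77 + 76 = 153.
Recombination frequency = 153/1000 = 0.1530 ≈ 15.3%, i.e. 15.3 cM.

15.3 cM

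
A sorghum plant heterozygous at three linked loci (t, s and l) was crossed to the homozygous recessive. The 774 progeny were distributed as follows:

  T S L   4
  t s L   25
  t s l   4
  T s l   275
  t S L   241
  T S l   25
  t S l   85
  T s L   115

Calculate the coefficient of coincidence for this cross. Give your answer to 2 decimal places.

0.51

The two most frequent reciprocal classes, t S L and T s l, are the parental types, so the F1 was t S L / T s l.
The two rarest classes, T S L and t s l, are the double crossovers. Comparing them with the parentals, only the t allele has switched, so t is the middle locus and the order is s – t – l.
s–t: (50 + 8)/774 = 0.0749; t–l: (200 + 8)/774 = 0.2687.
Expected DCO frequency = 0.0749 × 0.2687 ≈ 0.02013; observed = 8/774 ≈ 0.01034.
Coefficient of coincidence = 0.01034/0.02013 ≈ 0.51.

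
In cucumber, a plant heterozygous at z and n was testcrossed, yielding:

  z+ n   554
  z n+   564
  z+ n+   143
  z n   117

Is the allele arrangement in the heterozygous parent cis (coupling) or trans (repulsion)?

trans

The two most frequent classes are z+ n (554) and z n+ (564); these are the parental (non-recombinant) types.
So the F1 carried z+ n on one chromosome and z n+ on the other — the recessive alleles are on opposite chromosomes (trans / repulsion).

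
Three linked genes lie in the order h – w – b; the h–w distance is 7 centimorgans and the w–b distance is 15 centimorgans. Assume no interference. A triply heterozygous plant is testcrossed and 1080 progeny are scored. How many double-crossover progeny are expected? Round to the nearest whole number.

11

Map distances give recombination frequencies of 0.070 and 0.150 for the two intervals.
With no interference, expected double-crossover frequency = 0.070 × 0.150 = 0.01050.
Expected number = 0.01050 × 1080 = 11.34 ≈ 11.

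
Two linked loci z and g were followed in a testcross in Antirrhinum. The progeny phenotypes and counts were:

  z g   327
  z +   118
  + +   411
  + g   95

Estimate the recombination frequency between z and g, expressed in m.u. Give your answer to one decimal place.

The two most frequent classes, + + (411) and z g (327), are the parental types, so the F1 was + + / z g.
The recombinant classes are + g and z +: 95 + 118 = 213.
Recombination frequency = 213/951 = 0.2240 ≈ 22.4%, i.e. 22.4 m.u.

22.4 m.u.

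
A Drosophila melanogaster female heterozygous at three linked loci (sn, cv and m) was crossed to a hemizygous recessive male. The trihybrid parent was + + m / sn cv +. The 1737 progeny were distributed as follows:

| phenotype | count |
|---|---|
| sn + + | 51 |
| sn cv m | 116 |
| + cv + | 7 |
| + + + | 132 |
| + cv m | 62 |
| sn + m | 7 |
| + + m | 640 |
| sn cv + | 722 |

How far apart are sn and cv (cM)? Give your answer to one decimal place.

The two rarest classes, sn + m and + cv +, are the double crossovers. Comparing them with the parentals, only the sn allele has switched, so sn is the middle locus and the order is m – sn – cv.
Crossovers in the sn–cv interval produce the single-crossover classes + cv m and sn + + (62 + 51 = 113) plus the double crossovers (14).
RF(sn–cv) = (113 + 14) / 1737 = 127/1737 = 0.0731 → 7.3 cM.

7.3 cM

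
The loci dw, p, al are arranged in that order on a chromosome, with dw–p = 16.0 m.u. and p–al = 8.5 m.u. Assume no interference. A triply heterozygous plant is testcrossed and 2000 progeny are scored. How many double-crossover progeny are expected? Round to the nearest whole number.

Map distances give recombination frequencies of 0.160 and 0.085 for the two intervals.
With no interference, expected double-crossover frequency = 0.160 × 0.085 = 0.01360.
Expected number = 0.01360 × 2000 = 27.20 ≈ 27.

27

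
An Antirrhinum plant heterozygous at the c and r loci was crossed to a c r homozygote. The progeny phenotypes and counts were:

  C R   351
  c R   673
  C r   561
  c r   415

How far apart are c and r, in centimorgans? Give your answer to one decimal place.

The two most frequent classes, C r (561) and c R (673), are the parental types, so the F1 was C r / c R.
The recombinant classes are C R and c r: 351 + 415 = 766.
Recombination frequency = 766/2000 = 0.3830 ≈ 38.3%, i.e. 38.3 centimorgans.

38.3 centimorgans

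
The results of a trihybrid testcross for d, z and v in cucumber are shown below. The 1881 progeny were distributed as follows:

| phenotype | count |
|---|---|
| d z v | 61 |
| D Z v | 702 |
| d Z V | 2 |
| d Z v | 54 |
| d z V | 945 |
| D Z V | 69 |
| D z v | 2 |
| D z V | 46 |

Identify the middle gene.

The two most frequent reciprocal classes, D Z v and d z V, are the parental types, so the F1 was D Z v / d z V.
The two rarest classes, D z v and d Z V, are the double crossovers. Comparing them with the parentals, only the z allele has switched, so z is the middle locus and the order is v – z – d.

z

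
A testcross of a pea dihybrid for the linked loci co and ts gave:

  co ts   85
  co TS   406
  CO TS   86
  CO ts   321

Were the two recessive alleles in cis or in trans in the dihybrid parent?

trans

The two most frequent classes are CO ts (321) and co TS (406); these are the parental (non-recombinant) types.
So the F1 carried CO ts on one chromosome and co TS on the other — the recessive alleles are on opposite chromosomes (trans / repulsion).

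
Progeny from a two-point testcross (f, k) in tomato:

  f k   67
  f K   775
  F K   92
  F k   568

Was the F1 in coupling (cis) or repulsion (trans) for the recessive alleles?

trans

The two most frequent classes are F k (568) and f K (775); these are the parental (non-recombinant) types.
So the F1 carried F k on one chromosome and f K on the other — the recessive alleles are on opposite chromosomes (trans / repulsion).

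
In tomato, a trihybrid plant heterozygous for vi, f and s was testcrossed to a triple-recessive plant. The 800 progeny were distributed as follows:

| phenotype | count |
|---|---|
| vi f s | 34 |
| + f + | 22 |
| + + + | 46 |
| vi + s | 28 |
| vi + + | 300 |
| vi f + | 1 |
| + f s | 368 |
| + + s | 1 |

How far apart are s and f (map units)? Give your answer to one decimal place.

6.5 map units

The two most frequent reciprocal classes, + f s and vi + +, are the parental types, so the F1 was + f s / vi + +.
The two rarest classes, + + s and vi f +, are the double crossovers. Comparing them with the parentals, only the f allele has switched, so f is the middle locus and the order is s – f – vi.
Crossovers in the s–f interval produce the single-crossover classes + f + and vi + s (22 + 28 = 50) plus the double crossovers (2).
RF(s–f) = (50 + 2) / 800 = 52/800 = 0.0650 → 6.5 map units.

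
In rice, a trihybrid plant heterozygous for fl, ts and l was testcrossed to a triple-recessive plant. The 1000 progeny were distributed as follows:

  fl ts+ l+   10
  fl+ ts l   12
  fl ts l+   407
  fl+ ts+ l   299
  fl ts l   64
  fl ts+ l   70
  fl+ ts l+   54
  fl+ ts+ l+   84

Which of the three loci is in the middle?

ts

The two most frequent reciprocal classes, fl+ ts+ l and fl ts l+, are the parental types, so the F1 was fl+ ts+ l / fl ts l+.
The two rarest classes, fl+ ts l and fl ts+ l+, are the double crossovers. Comparing them with the parentals, only the ts allele has switched, so ts is the middle locus and the order is fl – ts – l.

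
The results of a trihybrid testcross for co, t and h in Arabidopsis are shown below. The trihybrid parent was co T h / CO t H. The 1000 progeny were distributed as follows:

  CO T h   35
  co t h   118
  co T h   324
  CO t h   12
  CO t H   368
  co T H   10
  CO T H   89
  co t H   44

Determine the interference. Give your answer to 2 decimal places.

The two rarest classes, co T H and CO t h, are the double crossovers. Comparing them with the parentals, only the h allele has switched, so h is the middle locus and the order is t – h – co.
t–h: (207 + 22)/1000 = 0.2290; h–co: (79 + 22)/1000 = 0.1010.
Expected DCO frequency = 0.2290 × 0.1010 ≈ 0.02313; observed = 22/1000 ≈ 0.02200.
Coefficient of coincidence = 0.02200/0.02313 ≈ 0.95; interference = 1 − 0.95 = 0.05.

0.05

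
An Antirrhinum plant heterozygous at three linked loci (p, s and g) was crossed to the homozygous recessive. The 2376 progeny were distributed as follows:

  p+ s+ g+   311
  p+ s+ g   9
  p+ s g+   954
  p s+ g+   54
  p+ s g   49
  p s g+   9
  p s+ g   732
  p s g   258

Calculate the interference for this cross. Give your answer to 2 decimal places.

0.40

The two most frequent reciprocal classes, p+ s g+ and p s+ g, are the parental types, so the F1 was p+ s g+ / p s+ g.
The two rarest classes, p s g+ and p+ s+ g, are the double crossovers. Comparing them with the parentals, only the p allele has switched, so p is the middle locus and the order is s – p – g.
s–p: (569 + 18)/2376 = 0.2471; p–g: (103 + 18)/2376 = 0.0509.
Expected DCO frequency = 0.2471 × 0.0509 ≈ 0.01258; observed = 18/2376 ≈ 0.00758.
Coefficient of coincidence = 0.00758/0.01258 ≈ 0.60; interference = 1 − 0.60 = 0.40.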